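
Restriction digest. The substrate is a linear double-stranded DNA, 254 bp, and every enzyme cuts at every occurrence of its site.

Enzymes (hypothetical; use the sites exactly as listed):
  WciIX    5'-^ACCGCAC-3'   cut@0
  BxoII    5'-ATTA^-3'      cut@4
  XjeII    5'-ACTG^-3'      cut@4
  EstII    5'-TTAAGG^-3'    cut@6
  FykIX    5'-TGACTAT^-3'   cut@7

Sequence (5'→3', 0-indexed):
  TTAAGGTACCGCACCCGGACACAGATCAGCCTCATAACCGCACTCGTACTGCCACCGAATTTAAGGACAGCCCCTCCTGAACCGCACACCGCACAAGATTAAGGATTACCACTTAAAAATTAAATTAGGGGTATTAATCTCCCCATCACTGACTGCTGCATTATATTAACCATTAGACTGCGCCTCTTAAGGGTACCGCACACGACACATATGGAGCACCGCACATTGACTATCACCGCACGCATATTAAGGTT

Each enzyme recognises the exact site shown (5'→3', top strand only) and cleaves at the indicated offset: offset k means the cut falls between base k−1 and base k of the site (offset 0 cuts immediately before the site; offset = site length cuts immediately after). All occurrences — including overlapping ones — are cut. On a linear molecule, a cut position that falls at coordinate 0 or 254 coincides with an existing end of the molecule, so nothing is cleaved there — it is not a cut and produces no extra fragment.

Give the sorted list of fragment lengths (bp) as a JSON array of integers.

[1,1,2,2,3,3,4,4,5,5,5,6,7,7,8,9,12,14,14,14,15,15,15,15,16,23,29]

Scan for sites:
  WciIX ACCGCAC/0: at [7, 36, 80, 87, 194, 217, 234] ⇒ [7, 36, 80, 87, 194, 217, 234]
  BxoII ATTA/4: at [97, 104, 118, 123, 132, 159, 164, 171, 245] ⇒ [101, 108, 122, 127, 136, 163, 168, 175, 249]
  XjeII ACTG/4: at [47, 147, 151, 176] ⇒ [51, 151, 155, 180]
  EstII TTAAGG/6: at [0, 60, 98, 186, 246] ⇒ [6, 66, 104, 192, 252]
  FykIX TGACTAT/7: at [226] ⇒ [233]

All cut coordinates (distinct, sorted): [6, 7, 36, 51, 66, 80, 87, 101, 104, 108, 122, 127, 136, 151, 155, 163, 168, 175, 180, 192, 194, 217, 233, 234, 249, 252]

Fragments:
  [0,6): 6 bp
  [6,7): 1 bp
  [7,36): 29 bp
  [36,51): 15 bp
  [51,66): 15 bp
  [66,80): 14 bp
  [80,87): 7 bp
  [87,101): 14 bp
  [101,104): 3 bp
  [104,108): 4 bp
  [108,122): 14 bp
  [122,127): 5 bp
  [127,136): 9 bp
  [136,151): 15 bp
  [151,155): 4 bp
  [155,163): 8 bp
  [163,168): 5 bp
  [168,175): 7 bp
  [175,180): 5 bp
  [180,192): 12 bp
  [192,194): 2 bp
  [194,217): 23 bp
  [217,233): 16 bp
  [233,234): 1 bp
  [234,249): 15 bp
  [249,252): 3 bp
  [252,254): 2 bp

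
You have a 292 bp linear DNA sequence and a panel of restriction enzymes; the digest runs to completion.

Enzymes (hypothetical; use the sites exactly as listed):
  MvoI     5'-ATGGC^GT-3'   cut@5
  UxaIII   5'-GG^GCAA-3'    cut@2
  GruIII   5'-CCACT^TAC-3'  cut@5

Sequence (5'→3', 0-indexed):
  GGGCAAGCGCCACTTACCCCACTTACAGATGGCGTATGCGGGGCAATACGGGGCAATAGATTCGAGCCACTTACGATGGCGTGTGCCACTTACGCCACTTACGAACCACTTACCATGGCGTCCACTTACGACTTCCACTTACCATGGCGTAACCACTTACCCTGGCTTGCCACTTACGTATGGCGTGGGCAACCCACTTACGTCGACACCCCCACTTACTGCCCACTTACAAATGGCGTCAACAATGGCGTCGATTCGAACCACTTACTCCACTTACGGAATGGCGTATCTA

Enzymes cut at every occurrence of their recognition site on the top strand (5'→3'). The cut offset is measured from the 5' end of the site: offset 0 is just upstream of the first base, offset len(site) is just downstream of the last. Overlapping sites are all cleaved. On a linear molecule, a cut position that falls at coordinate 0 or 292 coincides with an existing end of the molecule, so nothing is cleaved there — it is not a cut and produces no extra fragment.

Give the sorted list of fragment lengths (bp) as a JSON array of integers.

[2,4,7,7,9,9,9,9,9,9,9,9,10,10,10,10,10,10,11,11,11,12,12,13,16,17,18,19]

Site scan:
  MvoI ATGGCGT/5: at [28, 75, 114, 143, 179, 232, 244, 280] ⇒ [33, 80, 119, 148, 184, 237, 249, 285]
  UxaIII GGGCAA/2: at [0, 40, 50, 186] ⇒ [2, 42, 52, 188]
  GruIII CCACTTAC/5: at [9, 18, 66, 85, 94, 105, 121, 134, 152, 169, 193, 211, 222, 260, 269] ⇒ [14, 23, 71, 90, 99, 110, 126, 139, 157, 174, 198, 216, 227, 265, 274]

Pooled cuts: [2, 14, 23, 33, 42, 52, 71, 80, 90, 99, 110, 119, 126, 139, 148, 157, 174, 184, 188, 198, 216, 227, 237, 249, 265, 274, 285]

Fragment lengths:
  [0,2): 2 bp
  [2,14): 12 bp
  [14,23): 9 bp
  [23,33): 10 bp
  [33,42): 9 bp
  [42,52): 10 bp
  [52,71): 19 bp
  [71,80): 9 bp
  [80,90): 10 bp
  [90,99): 9 bp
  [99,110): 11 bp
  [110,119): 9 bp
  [119,126): 7 bp
  [126,139): 13 bp
  [139,148): 9 bp
  [148,157): 9 bp
  [157,174): 17 bp
  [174,184): 10 bp
  [184,188): 4 bp
  [188,198): 10 bp
  [198,216): 18 bp
  [216,227): 11 bp
  [227,237): 10 bp
  [237,249): 12 bp
  [249,265): 16 bp
  [265,274): 9 bp
  [274,285): 11 bp
  [285,292): 7 bp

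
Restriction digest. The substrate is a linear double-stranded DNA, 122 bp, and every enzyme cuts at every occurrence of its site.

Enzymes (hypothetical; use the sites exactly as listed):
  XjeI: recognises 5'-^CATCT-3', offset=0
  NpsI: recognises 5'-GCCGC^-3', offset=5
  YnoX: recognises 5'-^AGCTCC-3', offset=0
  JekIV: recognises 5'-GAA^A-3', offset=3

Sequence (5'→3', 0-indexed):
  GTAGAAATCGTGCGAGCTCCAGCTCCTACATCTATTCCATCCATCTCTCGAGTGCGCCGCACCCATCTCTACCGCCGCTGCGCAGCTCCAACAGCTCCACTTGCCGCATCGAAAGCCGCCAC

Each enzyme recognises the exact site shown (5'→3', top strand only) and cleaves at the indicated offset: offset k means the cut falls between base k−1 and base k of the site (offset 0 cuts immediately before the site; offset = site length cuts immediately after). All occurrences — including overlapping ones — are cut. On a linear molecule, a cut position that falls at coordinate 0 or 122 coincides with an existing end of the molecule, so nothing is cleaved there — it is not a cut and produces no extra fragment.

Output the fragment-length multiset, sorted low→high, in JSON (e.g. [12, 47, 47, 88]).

[3,3,5,6,6,6,6,8,8,9,13,15,15,19]

Per-enzyme occurrences:
  XjeI (CATCT, off=0): starts [28, 41, 63] → cuts [28, 41, 63]
  NpsI (GCCGC, off=5): starts [55, 73, 102, 114] → cuts [60, 78, 107, 119]
  YnoX (AGCTCC, off=0): starts [14, 20, 83, 92] → cuts [14, 20, 83, 92]
  JekIV (GAAA, off=3): starts [3, 110] → cuts [6, 113]

All cut coordinates (distinct, sorted): [6, 14, 20, 28, 41, 60, 63, 78, 83, 92, 107, 113, 119]

Fragment lengths:
  [0,6): 6 bp
  [6,14): 8 bp
  [14,20): 6 bp
  [20,28): 8 bp
  [28,41): 13 bp
  [41,60): 19 bp
  [60,63): 3 bp
  [63,78): 15 bp
  [78,83): 5 bp
  [83,92): 9 bp
  [92,107): 15 bp
  [107,113): 6 bp
  [113,119): 6 bp
  [119,122): 3 bp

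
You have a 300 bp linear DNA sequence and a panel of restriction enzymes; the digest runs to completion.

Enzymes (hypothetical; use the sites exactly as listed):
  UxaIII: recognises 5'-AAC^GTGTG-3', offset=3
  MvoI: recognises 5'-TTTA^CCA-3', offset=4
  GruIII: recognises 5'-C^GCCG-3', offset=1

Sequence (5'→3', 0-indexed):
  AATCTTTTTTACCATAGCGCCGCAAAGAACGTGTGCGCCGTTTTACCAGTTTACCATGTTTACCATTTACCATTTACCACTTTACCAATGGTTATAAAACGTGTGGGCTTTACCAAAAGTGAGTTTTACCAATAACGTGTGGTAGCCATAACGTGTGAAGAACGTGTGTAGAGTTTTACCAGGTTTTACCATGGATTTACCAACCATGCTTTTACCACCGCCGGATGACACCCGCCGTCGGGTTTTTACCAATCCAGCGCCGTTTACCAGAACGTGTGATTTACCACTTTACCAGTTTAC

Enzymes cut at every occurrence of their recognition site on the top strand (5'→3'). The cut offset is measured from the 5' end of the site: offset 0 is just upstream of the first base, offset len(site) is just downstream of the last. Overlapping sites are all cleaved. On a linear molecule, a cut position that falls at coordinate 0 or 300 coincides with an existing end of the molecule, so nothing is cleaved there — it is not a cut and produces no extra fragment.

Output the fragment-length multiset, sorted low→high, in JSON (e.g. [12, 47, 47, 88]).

Per-enzyme occurrences:
  UxaIII (AACGTGTG, off=3): starts [27, 97, 133, 149, 160, 270] → cuts [30, 100, 136, 152, 163, 273]
  MvoI (TTTACCA, off=4): starts [7, 41, 49, 58, 65, 72, 80, 108, 124, 174, 184, 195, 210, 244, 262, 279, 287] → cuts [11, 45, 53, 62, 69, 76, 84, 112, 128, 178, 188, 199, 214, 248, 266, 283, 291]
  GruIII (CGCCG, off=1): starts [17, 35, 218, 232, 257] → cuts [18, 36, 219, 233, 258]

All cut coordinates (distinct, sorted): [11, 18, 30, 36, 45, 53, 62, 69, 76, 84, 100, 112, 128, 136, 152, 163, 178, 188, 199, 214, 219, 233, 248, 258, 266, 273, 283, 291]

Fragments:
  [0,11): 11 bp
  [11,18): 7 bp
  [18,30): 12 bp
  [30,36): 6 bp
  [36,45): 9 bp
  [45,53): 8 bp
  [53,62): 9 bp
  [62,69): 7 bp
  [69,76): 7 bp
  [76,84): 8 bp
  [84,100): 16 bp
  [100,112): 12 bp
  [112,128): 16 bp
  [128,136): 8 bp
  [136,152): 16 bp
  [152,163): 11 bp
  [163,178): 15 bp
  [178,188): 10 bp
  [188,199): 11 bp
  [199,214): 15 bp
  [214,219): 5 bp
  [219,233): 14 bp
  [233,248): 15 bp
  [248,258): 10 bp
  [258,266): 8 bp
  [266,273): 7 bp
  [273,283): 10 bp
  [283,291): 8 bp
  [291,300): 9 bp

[5,6,7,7,7,7,8,8,8,8,8,9,9,9,10,10,10,11,11,11,12,12,14,15,15,15,16,16,16]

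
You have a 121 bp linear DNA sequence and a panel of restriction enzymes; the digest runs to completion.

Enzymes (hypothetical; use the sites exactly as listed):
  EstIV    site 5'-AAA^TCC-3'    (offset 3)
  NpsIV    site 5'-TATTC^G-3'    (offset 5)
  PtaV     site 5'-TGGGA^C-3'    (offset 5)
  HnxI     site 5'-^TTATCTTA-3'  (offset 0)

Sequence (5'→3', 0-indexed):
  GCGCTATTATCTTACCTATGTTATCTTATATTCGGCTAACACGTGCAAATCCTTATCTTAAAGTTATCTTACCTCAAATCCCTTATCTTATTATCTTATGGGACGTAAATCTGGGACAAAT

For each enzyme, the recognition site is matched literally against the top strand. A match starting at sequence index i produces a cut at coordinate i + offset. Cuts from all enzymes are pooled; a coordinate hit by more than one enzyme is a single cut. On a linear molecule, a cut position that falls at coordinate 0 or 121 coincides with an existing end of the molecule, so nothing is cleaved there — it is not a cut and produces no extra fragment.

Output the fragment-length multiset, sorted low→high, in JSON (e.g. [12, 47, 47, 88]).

Per-enzyme occurrences:
  EstIV AAATCC/3: at [46, 75] ⇒ [49, 78]
  NpsIV TATTCG/5: at [28] ⇒ [33]
  PtaV TGGGAC/5: at [98, 111] ⇒ [103, 116]
  HnxI TTATCTTA/0: at [6, 20, 52, 63, 82, 90] ⇒ [6, 20, 52, 63, 82, 90]

All cut coordinates (distinct, sorted): [6, 20, 33, 49, 52, 63, 78, 82, 90, 103, 116]

Fragments:
  [0,6): 6 bp
  [6,20): 14 bp
  [20,33): 13 bp
  [33,49): 16 bp
  [49,52): 3 bp
  [52,63): 11 bp
  [63,78): 15 bp
  [78,82): 4 bp
  [82,90): 8 bp
  [90,103): 13 bp
  [103,116): 13 bp
  [116,121): 5 bp

[3,4,5,6,8,11,13,13,13,14,15,16]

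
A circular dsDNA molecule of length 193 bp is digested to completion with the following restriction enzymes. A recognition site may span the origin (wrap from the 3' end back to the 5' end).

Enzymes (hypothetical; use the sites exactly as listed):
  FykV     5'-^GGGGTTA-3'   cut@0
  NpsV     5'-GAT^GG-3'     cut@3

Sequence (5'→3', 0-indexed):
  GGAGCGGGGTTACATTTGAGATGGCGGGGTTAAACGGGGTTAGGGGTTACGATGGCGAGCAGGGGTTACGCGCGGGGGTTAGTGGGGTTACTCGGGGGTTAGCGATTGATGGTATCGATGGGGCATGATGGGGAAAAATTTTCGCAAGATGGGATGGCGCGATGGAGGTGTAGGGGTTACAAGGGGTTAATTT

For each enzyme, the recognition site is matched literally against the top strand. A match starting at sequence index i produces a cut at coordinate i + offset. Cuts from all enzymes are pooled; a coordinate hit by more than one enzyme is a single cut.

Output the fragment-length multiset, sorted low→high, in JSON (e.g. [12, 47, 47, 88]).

[3,5,7,8,8,9,9,9,10,10,10,11,11,13,16,16,17,21]

Site scan:
  FykV GGGGTTA/0: at [5, 25, 35, 42, 61, 74, 83, 94, 172, 182] ⇒ [5, 25, 35, 42, 61, 74, 83, 94, 172, 182]
  NpsV GATGG/3: at [19, 50, 107, 116, 126, 147, 152, 160] ⇒ [22, 53, 110, 119, 129, 150, 155, 163]

All cut coordinates (distinct, sorted): [5, 22, 25, 35, 42, 53, 61, 74, 83, 94, 110, 119, 129, 150, 155, 163, 172, 182]

Fragments:
  5→22: 17 bp
  22→25: 3 bp
  25→35: 10 bp
  35→42: 7 bp
  42→53: 11 bp
  53→61: 8 bp
  61→74: 13 bp
  74→83: 9 bp
  83→94: 11 bp
  94→110: 16 bp
  110→119: 9 bp
  119→129: 10 bp
  129→150: 21 bp
  150→155: 5 bp
  155→163: 8 bp
  163→172: 9 bp
  172→182: 10 bp
  182→5 (wrap): 193-182+5 = 16 bp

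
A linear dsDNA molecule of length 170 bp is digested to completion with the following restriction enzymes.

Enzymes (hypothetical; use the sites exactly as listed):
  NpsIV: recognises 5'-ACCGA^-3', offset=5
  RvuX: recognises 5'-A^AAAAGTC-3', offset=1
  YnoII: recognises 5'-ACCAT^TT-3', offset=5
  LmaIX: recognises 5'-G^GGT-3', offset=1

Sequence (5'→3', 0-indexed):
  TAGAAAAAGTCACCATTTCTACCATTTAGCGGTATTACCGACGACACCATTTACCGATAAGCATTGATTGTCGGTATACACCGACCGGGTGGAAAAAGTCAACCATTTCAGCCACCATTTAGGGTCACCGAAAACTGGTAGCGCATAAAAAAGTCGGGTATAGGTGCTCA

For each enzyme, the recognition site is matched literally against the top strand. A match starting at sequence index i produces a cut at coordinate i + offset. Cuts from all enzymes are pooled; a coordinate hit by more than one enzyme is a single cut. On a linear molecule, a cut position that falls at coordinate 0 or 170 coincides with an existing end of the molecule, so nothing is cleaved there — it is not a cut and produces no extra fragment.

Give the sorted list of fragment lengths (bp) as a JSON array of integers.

[3,4,4,6,7,8,9,9,9,12,12,13,14,16,17,27]

Per-enzyme occurrences:
  NpsIV (ACCGA, off=5): starts [36, 52, 79, 126] → cuts [41, 57, 84, 131]
  RvuX (AAAAAGTC, off=1): starts [3, 92, 147] → cuts [4, 93, 148]
  YnoII (ACCATTT, off=5): starts [11, 20, 45, 101, 113] → cuts [16, 25, 50, 106, 118]
  LmaIX (GGGT, off=1): starts [86, 121, 155] → cuts [87, 122, 156]

Pooled cuts: [4, 16, 25, 41, 50, 57, 84, 87, 93, 106, 118, 122, 131, 148, 156]

Fragment lengths:
  [0,4): 4 bp
  [4,16): 12 bp
  [16,25): 9 bp
  [25,41): 16 bp
  [41,50): 9 bp
  [50,57): 7 bp
  [57,84): 27 bp
  [84,87): 3 bp
  [87,93): 6 bp
  [93,106): 13 bp
  [106,118): 12 bp
  [118,122): 4 bp
  [122,131): 9 bp
  [131,148): 17 bp
  [148,156): 8 bp
  [156,170): 14 bp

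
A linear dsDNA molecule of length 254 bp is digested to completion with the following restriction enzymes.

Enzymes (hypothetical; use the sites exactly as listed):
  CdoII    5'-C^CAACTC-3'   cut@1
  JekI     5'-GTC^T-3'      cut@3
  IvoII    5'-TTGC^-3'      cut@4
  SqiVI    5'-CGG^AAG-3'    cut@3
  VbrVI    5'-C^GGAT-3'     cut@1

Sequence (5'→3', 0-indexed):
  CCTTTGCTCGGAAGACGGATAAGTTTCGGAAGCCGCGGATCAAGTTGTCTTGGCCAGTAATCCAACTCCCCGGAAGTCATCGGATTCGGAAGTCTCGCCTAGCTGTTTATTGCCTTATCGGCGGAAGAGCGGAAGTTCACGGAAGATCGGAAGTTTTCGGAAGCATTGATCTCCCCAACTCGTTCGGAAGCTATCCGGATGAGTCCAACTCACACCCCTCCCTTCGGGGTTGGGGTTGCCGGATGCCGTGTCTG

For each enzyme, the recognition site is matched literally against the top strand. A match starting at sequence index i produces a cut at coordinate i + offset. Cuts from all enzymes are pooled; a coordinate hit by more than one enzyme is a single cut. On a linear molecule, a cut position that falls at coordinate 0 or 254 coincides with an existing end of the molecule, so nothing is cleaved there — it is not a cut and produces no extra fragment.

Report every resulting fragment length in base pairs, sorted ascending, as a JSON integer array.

[1,2,4,5,5,7,7,8,8,8,8,9,9,10,10,11,11,12,12,13,13,13,15,19,34]

Per-enzyme occurrences:
  CdoII (CCAACTC, off=1): starts [61, 174, 204] → cuts [62, 175, 205]
  JekI (GTCT, off=3): starts [46, 91, 249] → cuts [49, 94, 252]
  IvoII (TTGC, off=4): starts [3, 109, 235] → cuts [7, 113, 239]
  SqiVI (CGGAAG, off=3): starts [8, 26, 70, 86, 121, 129, 139, 147, 157, 184] → cuts [11, 29, 73, 89, 124, 132, 142, 150, 160, 187]
  VbrVI (CGGAT, off=1): starts [15, 35, 80, 195, 239] → cuts [16, 36, 81, 196, 240]

All cut coordinates (distinct, sorted): [7, 11, 16, 29, 36, 49, 62, 73, 81, 89, 94, 113, 124, 132, 142, 150, 160, 175, 187, 196, 205, 239, 240, 252]

Fragments:
  [0,7): 7 bp
  [7,11): 4 bp
  [11,16): 5 bp
  [16,29): 13 bp
  [29,36): 7 bp
  [36,49): 13 bp
  [49,62): 13 bp
  [62,73): 11 bp
  [73,81): 8 bp
  [81,89): 8 bp
  [89,94): 5 bp
  [94,113): 19 bp
  [113,124): 11 bp
  [124,132): 8 bp
  [132,142): 10 bp
  [142,150): 8 bp
  [150,160): 10 bp
  [160,175): 15 bp
  [175,187): 12 bp
  [187,196): 9 bp
  [196,205): 9 bp
  [205,239): 34 bp
  [239,240): 1 bp
  [240,252): 12 bp
  [252,254): 2 bp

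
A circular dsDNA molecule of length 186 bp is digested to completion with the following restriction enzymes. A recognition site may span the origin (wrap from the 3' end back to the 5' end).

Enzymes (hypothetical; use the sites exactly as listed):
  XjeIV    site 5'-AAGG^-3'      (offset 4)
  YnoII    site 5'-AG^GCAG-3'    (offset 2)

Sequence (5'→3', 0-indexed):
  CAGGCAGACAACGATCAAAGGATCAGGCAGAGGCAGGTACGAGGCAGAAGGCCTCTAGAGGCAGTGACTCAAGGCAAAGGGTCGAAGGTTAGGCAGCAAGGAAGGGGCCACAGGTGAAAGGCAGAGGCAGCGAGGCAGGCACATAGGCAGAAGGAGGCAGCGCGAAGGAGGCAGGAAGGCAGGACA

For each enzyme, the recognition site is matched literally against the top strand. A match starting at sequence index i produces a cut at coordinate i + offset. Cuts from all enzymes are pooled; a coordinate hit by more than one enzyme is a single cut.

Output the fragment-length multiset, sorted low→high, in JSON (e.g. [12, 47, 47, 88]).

Site scan:
  XjeIV (AAGG, off=4): starts [17, 47, 70, 76, 84, 97, 101, 117, 150, 164, 175] → cuts [21, 51, 74, 80, 88, 101, 105, 121, 154, 168, 179]
  YnoII (AGGCAG, off=2): starts [1, 24, 30, 41, 58, 90, 118, 124, 132, 144, 154, 168, 176] → cuts [3, 26, 32, 43, 60, 92, 120, 126, 134, 146, 156, 170, 178]

Pooled cuts: [3, 21, 26, 32, 43, 51, 60, 74, 80, 88, 92, 101, 105, 120, 121, 126, 134, 146, 154, 156, 168, 170, 178, 179]

Fragments:
  3→21: 18 bp
  21→26: 5 bp
  26→32: 6 bp
  32→43: 11 bp
  43→51: 8 bp
  51→60: 9 bp
  60→74: 14 bp
  74→80: 6 bp
  80→88: 8 bp
  88→92: 4 bp
  92→101: 9 bp
  101→105: 4 bp
  105→120: 15 bp
  120→121: 1 bp
  121→126: 5 bp
  126→134: 8 bp
  134→146: 12 bp
  146→154: 8 bp
  154→156: 2 bp
  156→168: 12 bp
  168→170: 2 bp
  170→178: 8 bp
  178→179: 1 bp
  179→3 (wrap): 186-179+3 = 10 bp

[1,1,2,2,4,4,5,5,6,6,8,8,8,8,8,9,9,10,11,12,12,14,15,18]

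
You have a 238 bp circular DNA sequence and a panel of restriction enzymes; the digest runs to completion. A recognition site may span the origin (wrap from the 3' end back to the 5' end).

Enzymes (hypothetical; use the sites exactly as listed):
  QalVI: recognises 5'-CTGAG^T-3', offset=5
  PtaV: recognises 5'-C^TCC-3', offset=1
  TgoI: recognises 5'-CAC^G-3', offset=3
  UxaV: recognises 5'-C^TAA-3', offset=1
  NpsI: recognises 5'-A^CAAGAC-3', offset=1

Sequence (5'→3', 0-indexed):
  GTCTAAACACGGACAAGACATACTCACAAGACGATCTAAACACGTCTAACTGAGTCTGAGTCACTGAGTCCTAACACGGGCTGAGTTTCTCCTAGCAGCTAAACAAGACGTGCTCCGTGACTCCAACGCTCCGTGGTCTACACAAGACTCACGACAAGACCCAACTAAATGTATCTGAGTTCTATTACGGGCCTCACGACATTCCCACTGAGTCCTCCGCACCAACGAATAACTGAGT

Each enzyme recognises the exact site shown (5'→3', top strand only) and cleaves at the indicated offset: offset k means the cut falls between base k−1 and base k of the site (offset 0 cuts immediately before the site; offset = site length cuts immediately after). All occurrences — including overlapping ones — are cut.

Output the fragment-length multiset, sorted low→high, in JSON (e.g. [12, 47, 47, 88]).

[2,3,3,3,3,4,4,4,6,6,7,7,8,8,8,8,8,10,10,10,10,11,13,13,14,15,18,22]

Scan for sites:
  QalVI CTGAGT/5: at [49, 55, 63, 80, 174, 207, 232] ⇒ [54, 60, 68, 85, 179, 212, 237]
  PtaV CTCC/1: at [88, 112, 120, 128, 214] ⇒ [89, 113, 121, 129, 215]
  TgoI CACG/3: at [7, 40, 74, 149, 194] ⇒ [10, 43, 77, 152, 197]
  UxaV CTAA/1: at [2, 35, 45, 70, 98, 164] ⇒ [3, 36, 46, 71, 99, 165]
  NpsI ACAAGAC/1: at [12, 25, 102, 141, 153] ⇒ [13, 26, 103, 142, 154]

All cut coordinates (distinct, sorted): [3, 10, 13, 26, 36, 43, 46, 54, 60, 68, 71, 77, 85, 89, 99, 103, 113, 121, 129, 142, 152, 154, 165, 179, 197, 212, 215, 237]

Fragments:
  3→10: 7 bp
  10→13: 3 bp
  13→26: 13 bp
  26→36: 10 bp
  36→43: 7 bp
  43→46: 3 bp
  46→54: 8 bp
  54→60: 6 bp
  60→68: 8 bp
  68→71: 3 bp
  71→77: 6 bp
  77→85: 8 bp
  85→89: 4 bp
  89→99: 10 bp
  99→103: 4 bp
  103→113: 10 bp
  113→121: 8 bp
  121→129: 8 bp
  129→142: 13 bp
  142→152: 10 bp
  152→154: 2 bp
  154→165: 11 bp
  165→179: 14 bp
  179→197: 18 bp
  197→212: 15 bp
  212→215: 3 bp
  215→237: 22 bp
  237→3 (wrap): 238-237+3 = 4 bp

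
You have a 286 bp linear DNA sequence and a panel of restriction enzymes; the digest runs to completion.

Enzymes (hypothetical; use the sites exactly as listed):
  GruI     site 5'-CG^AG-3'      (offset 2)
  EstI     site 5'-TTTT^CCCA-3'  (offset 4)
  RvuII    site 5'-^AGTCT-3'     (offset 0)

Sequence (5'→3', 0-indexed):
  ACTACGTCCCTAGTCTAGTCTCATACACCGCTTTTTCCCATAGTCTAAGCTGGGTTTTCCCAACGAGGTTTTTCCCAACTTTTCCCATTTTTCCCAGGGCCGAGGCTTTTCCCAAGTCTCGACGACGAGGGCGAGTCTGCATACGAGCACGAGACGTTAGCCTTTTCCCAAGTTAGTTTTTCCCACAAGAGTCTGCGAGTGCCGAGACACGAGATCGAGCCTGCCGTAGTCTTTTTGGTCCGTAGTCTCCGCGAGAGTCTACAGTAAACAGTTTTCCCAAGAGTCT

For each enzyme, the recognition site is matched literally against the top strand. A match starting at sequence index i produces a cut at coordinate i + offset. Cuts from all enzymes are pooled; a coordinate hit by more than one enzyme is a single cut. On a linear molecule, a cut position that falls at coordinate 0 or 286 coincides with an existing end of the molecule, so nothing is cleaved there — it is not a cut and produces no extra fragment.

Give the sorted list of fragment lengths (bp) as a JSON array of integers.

Scan for sites:
  GruI (CGAG, off=2): starts [63, 100, 125, 131, 143, 149, 195, 202, 209, 215, 251] → cuts [65, 102, 127, 133, 145, 151, 197, 204, 211, 217, 253]
  EstI (TTTTCCCA, off=4): starts [32, 54, 69, 79, 88, 106, 162, 177, 271] → cuts [36, 58, 73, 83, 92, 110, 166, 181, 275]
  RvuII (AGTCT, off=0): starts [11, 16, 41, 114, 133, 189, 227, 243, 255, 281] → cuts [11, 16, 41, 114, 133, 189, 227, 243, 255, 281]

Pooled cuts: [11, 16, 36, 41, 58, 65, 73, 83, 92, 102, 110, 114, 127, 133, 145, 151, 166, 181, 189, 197, 204, 211, 217, 227, 243, 253, 255, 275, 281]

Fragments:
  [0,11): 11 bp
  [11,16): 5 bp
  [16,36): 20 bp
  [36,41): 5 bp
  [41,58): 17 bp
  [58,65): 7 bp
  [65,73): 8 bp
  [73,83): 10 bp
  [83,92): 9 bp
  [92,102): 10 bp
  [102,110): 8 bp
  [110,114): 4 bp
  [114,127): 13 bp
  [127,133): 6 bp
  [133,145): 12 bp
  [145,151): 6 bp
  [151,166): 15 bp
  [166,181): 15 bp
  [181,189): 8 bp
  [189,197): 8 bp
  [197,204): 7 bp
  [204,211): 7 bp
  [211,217): 6 bp
  [217,227): 10 bp
  [227,243): 16 bp
  [243,253): 10 bp
  [253,255): 2 bp
  [255,275): 20 bp
  [275,281): 6 bp
  [281,286): 5 bp

[2,4,5,5,5,6,6,6,6,7,7,7,8,8,8,8,9,10,10,10,10,11,12,13,15,15,16,17,20,20]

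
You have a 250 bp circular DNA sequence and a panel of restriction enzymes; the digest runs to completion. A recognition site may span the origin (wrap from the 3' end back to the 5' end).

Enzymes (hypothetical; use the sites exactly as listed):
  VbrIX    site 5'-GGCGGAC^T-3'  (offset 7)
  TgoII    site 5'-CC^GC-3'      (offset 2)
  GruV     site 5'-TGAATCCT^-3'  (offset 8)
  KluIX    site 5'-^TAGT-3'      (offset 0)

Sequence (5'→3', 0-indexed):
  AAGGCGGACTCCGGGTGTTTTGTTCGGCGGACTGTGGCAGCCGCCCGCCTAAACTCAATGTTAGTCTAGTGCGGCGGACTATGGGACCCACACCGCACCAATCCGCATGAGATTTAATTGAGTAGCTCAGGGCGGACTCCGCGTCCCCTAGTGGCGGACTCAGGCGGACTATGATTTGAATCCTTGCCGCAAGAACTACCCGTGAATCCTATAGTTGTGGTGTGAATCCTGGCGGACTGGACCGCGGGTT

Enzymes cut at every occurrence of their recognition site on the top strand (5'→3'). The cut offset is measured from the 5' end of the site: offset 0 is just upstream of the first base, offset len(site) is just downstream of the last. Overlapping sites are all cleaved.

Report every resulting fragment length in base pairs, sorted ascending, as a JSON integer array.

[1,3,4,4,5,6,7,8,10,10,10,11,13,15,15,15,16,19,22,23,33]

Site scan:
  VbrIX (GGCGGACT, off=7): starts [2, 25, 72, 130, 152, 162, 230] → cuts [9, 32, 79, 137, 159, 169, 237]
  TgoII (CCGC, off=2): starts [40, 44, 92, 102, 138, 186, 241] → cuts [42, 46, 94, 104, 140, 188, 243]
  GruV (TGAATCCT, off=8): starts [176, 202, 222] → cuts [184, 210, 230]
  KluIX (TAGT, off=0): starts [61, 66, 148, 211] → cuts [61, 66, 148, 211]

Pooled cuts: [9, 32, 42, 46, 61, 66, 79, 94, 104, 137, 140, 148, 159, 169, 184, 188, 210, 211, 230, 237, 243]

Fragment lengths:
  9→32: 23 bp
  32→42: 10 bp
  42→46: 4 bp
  46→61: 15 bp
  61→66: 5 bp
  66→79: 13 bp
  79→94: 15 bp
  94→104: 10 bp
  104→137: 33 bp
  137→140: 3 bp
  140→148: 8 bp
  148→159: 11 bp
  159→169: 10 bp
  169→184: 15 bp
  184→188: 4 bp
  188→210: 22 bp
  210→211: 1 bp
  211→230: 19 bp
  230→237: 7 bp
  237→243: 6 bp
  243→9 (wrap): 250-243+9 = 16 bp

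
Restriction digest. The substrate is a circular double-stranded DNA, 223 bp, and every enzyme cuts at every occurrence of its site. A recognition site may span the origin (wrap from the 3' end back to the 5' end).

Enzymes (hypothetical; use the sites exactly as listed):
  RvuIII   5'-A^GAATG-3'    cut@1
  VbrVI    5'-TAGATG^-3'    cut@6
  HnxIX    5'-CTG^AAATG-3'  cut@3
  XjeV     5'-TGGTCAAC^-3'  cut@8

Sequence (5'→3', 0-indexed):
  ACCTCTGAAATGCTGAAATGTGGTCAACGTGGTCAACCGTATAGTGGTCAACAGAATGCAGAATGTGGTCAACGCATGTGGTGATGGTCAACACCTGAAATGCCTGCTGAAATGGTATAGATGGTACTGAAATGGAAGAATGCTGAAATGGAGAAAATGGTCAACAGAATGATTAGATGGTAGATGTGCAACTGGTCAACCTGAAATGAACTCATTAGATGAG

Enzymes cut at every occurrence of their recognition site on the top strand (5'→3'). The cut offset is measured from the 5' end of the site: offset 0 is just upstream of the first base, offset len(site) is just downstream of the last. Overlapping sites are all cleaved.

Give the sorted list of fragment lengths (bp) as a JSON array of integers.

Per-enzyme occurrences:
  RvuIII (AGAATG, off=1): starts [52, 59, 136, 165] → cuts [53, 60, 137, 166]
  VbrVI (TAGATG, off=6): starts [117, 173, 180, 215] → cuts [123, 179, 186, 221]
  HnxIX (CTGAAATG, off=3): starts [4, 12, 94, 106, 126, 142, 200] → cuts [7, 15, 97, 109, 129, 145, 203]
  XjeV (TGGTCAAC, off=8): starts [20, 29, 44, 65, 84, 157, 192] → cuts [28, 37, 52, 73, 92, 165, 200]

Pooled cuts: [7, 15, 28, 37, 52, 53, 60, 73, 92, 97, 109, 123, 129, 137, 145, 165, 166, 179, 186, 200, 203, 221]

Fragments:
  7→15: 8 bp
  15→28: 13 bp
  28→37: 9 bp
  37→52: 15 bp
  52→53: 1 bp
  53→60: 7 bp
  60→73: 13 bp
  73→92: 19 bp
  92→97: 5 bp
  97→109: 12 bp
  109→123: 14 bp
  123→129: 6 bp
  129→137: 8 bp
  137→145: 8 bp
  145→165: 20 bp
  165→166: 1 bp
  166→179: 13 bp
  179→186: 7 bp
  186→200: 14 bp
  200→203: 3 bp
  203→221: 18 bp
  221→7 (wrap): 223-221+7 = 9 bp

[1,1,3,5,6,7,7,8,8,8,9,9,12,13,13,13,14,14,15,18,19,20]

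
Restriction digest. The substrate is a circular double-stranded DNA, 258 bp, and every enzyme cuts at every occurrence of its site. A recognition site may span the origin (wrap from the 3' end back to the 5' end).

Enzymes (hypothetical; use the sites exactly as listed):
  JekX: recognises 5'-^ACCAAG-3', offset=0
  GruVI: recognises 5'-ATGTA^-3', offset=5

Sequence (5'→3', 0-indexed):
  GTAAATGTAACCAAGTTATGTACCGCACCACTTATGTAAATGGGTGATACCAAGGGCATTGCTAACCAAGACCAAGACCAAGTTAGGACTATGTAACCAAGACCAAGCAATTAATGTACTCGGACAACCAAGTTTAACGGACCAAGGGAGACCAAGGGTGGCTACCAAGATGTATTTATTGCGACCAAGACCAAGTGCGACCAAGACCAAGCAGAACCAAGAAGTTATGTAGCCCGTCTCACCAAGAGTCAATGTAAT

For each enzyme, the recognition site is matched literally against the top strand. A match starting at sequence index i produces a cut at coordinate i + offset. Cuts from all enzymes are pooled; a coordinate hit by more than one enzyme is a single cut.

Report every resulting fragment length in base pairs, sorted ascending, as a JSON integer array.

[5,6,6,6,6,6,6,8,9,9,10,10,10,10,11,13,13,14,16,16,16,16,17,19]

Scan for sites:
  JekX (ACCAAG, off=0): starts [9, 48, 64, 70, 76, 95, 101, 126, 140, 150, 163, 183, 189, 199, 205, 215, 240] → cuts [9, 48, 64, 70, 76, 95, 101, 126, 140, 150, 163, 183, 189, 199, 205, 215, 240]
  GruVI (ATGTA, off=5): starts [4, 17, 33, 90, 113, 169, 226, 251, 256] → cuts [3, 9, 22, 38, 95, 118, 174, 231, 256]

All cut coordinates (distinct, sorted): [3, 9, 22, 38, 48, 64, 70, 76, 95, 101, 118, 126, 140, 150, 163, 174, 183, 189, 199, 205, 215, 231, 240, 256]

Fragment lengths:
  3→9: 6 bp
  9→22: 13 bp
  22→38: 16 bp
  38→48: 10 bp
  48→64: 16 bp
  64→70: 6 bp
  70→76: 6 bp
  76→95: 19 bp
  95→101: 6 bp
  101→118: 17 bp
  118→126: 8 bp
  126→140: 14 bp
  140→150: 10 bp
  150→163: 13 bp
  163→174: 11 bp
  174→183: 9 bp
  183→189: 6 bp
  189→199: 10 bp
  199→205: 6 bp
  205→215: 10 bp
  215→231: 16 bp
  231→240: 9 bp
  240→256: 16 bp
  256→3 (wrap): 258-256+3 = 5 bp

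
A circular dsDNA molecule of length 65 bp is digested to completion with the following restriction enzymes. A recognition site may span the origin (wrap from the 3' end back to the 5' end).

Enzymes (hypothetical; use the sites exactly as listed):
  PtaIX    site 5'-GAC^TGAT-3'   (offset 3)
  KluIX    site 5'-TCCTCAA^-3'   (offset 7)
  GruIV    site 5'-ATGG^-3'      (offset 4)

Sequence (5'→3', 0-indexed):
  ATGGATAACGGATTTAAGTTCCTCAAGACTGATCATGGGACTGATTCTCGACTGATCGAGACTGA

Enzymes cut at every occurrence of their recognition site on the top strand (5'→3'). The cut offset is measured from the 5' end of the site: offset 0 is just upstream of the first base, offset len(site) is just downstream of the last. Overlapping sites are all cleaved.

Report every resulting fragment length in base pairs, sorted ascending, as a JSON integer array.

[3,3,9,11,17,22]

Site scan:
  PtaIX GACTGAT/3: at [26, 38, 49] ⇒ [29, 41, 52]
  KluIX TCCTCAA/7: at [19] ⇒ [26]
  GruIV ATGG/4: at [0, 34] ⇒ [4, 38]

Pooled cuts: [4, 26, 29, 38, 41, 52]

Fragment lengths:
  4→26: 22 bp
  26→29: 3 bp
  29→38: 9 bp
  38→41: 3 bp
  41→52: 11 bp
  52→4 (wrap): 65-52+4 = 17 bp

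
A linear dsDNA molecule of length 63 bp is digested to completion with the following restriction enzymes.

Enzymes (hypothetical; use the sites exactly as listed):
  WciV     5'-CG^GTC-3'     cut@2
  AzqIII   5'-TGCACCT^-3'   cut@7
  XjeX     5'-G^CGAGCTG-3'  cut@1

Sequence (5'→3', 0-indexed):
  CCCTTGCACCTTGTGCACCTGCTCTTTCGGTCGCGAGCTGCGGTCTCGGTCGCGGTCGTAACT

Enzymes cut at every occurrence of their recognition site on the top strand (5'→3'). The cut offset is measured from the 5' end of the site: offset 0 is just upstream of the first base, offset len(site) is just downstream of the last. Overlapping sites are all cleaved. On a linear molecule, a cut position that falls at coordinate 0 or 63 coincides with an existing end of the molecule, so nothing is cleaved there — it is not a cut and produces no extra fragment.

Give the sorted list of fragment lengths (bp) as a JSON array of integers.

Site scan:
  WciV (CGGTC, off=2): starts [27, 40, 46, 52] → cuts [29, 42, 48, 54]
  AzqIII (TGCACCT, off=7): starts [4, 13] → cuts [11, 20]
  XjeX (GCGAGCTG, off=1): starts [32] → cuts [33]

All cut coordinates (distinct, sorted): [11, 20, 29, 33, 42, 48, 54]

Fragment lengths:
  [0,11): 11 bp
  [11,20): 9 bp
  [20,29): 9 bp
  [29,33): 4 bp
  [33,42): 9 bp
  [42,48): 6 bp
  [48,54): 6 bp
  [54,63): 9 bp

[4,6,6,9,9,9,9,11]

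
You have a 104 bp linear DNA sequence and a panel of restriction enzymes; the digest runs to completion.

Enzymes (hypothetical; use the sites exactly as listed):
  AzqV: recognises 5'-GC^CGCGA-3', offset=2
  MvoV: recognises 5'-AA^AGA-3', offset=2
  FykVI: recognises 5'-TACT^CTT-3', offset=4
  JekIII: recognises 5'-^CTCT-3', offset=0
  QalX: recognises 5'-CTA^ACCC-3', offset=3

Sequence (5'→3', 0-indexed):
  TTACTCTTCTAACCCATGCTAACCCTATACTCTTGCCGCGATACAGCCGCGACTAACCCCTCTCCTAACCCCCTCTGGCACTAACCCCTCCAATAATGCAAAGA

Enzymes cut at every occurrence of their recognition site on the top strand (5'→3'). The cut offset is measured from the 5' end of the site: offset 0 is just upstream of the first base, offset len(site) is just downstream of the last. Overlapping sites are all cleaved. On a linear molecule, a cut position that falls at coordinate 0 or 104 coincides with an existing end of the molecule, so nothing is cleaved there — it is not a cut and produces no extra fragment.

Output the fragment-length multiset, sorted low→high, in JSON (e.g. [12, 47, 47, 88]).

Per-enzyme occurrences:
  AzqV (GCCGCGA, off=2): starts [34, 45] → cuts [36, 47]
  MvoV (AAAGA, off=2): starts [99] → cuts [101]
  FykVI (TACTCTT, off=4): starts [1, 27] → cuts [5, 31]
  JekIII (CTCT, off=0): starts [3, 29, 59, 72] → cuts [3, 29, 59, 72]
  QalX (CTAACCC, off=3): starts [8, 18, 52, 64, 80] → cuts [11, 21, 55, 67, 83]

Pooled cuts: [3, 5, 11, 21, 29, 31, 36, 47, 55, 59, 67, 72, 83, 101]

Fragment lengths:
  [0,3): 3 bp
  [3,5): 2 bp
  [5,11): 6 bp
  [11,21): 10 bp
  [21,29): 8 bp
  [29,31): 2 bp
  [31,36): 5 bp
  [36,47): 11 bp
  [47,55): 8 bp
  [55,59): 4 bp
  [59,67): 8 bp
  [67,72): 5 bp
  [72,83): 11 bp
  [83,101): 18 bp
  [101,104): 3 bp

[2,2,3,3,4,5,5,6,8,8,8,10,11,11,18]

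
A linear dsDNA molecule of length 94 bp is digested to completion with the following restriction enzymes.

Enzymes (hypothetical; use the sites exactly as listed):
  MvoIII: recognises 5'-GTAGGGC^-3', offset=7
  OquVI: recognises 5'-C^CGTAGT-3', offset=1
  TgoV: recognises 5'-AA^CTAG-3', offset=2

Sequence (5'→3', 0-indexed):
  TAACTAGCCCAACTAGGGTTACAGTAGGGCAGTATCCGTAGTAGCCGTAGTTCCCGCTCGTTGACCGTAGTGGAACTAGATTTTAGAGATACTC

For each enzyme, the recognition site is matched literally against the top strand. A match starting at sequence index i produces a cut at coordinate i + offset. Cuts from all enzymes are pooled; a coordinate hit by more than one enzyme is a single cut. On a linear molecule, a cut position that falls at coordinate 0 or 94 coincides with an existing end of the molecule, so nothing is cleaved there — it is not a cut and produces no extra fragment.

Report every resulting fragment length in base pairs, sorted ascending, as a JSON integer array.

[3,6,9,9,10,18,19,20]

Scan for sites:
  MvoIII GTAGGGC/7: at [23] ⇒ [30]
  OquVI CCGTAGT/1: at [35, 44, 64] ⇒ [36, 45, 65]
  TgoV AACTAG/2: at [1, 10, 73] ⇒ [3, 12, 75]

All cut coordinates (distinct, sorted): [3, 12, 30, 36, 45, 65, 75]

Fragments:
  [0,3): 3 bp
  [3,12): 9 bp
  [12,30): 18 bp
  [30,36): 6 bp
  [36,45): 9 bp
  [45,65): 20 bp
  [65,75): 10 bp
  [75,94): 19 bp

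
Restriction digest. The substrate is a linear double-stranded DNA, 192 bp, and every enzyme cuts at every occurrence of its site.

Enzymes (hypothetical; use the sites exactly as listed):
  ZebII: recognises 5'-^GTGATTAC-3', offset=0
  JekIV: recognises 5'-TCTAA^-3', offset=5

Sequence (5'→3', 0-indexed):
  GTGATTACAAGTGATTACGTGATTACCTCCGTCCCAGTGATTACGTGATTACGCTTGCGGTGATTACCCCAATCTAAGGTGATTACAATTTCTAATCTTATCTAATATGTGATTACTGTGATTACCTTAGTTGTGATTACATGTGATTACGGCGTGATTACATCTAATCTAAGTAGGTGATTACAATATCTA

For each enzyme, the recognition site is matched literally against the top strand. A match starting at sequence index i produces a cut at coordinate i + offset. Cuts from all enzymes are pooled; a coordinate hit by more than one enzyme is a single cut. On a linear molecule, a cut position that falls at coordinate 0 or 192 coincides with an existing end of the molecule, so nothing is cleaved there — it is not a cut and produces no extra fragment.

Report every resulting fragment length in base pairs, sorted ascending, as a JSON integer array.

Site scan:
  ZebII GTGATTAC/0: at [0, 10, 18, 36, 44, 59, 78, 108, 117, 132, 142, 153, 176] ⇒ [10, 18, 36, 44, 59, 78, 108, 117, 132, 142, 153, 176] (position 0 is a terminus of the linear molecule — no cut)
  JekIV TCTAA/5: at [72, 90, 100, 162, 167] ⇒ [77, 95, 105, 167, 172]

Pooled cuts: [10, 18, 36, 44, 59, 77, 78, 95, 105, 108, 117, 132, 142, 153, 167, 172, 176]

Fragment lengths:
  [0,10): 10 bp
  [10,18): 8 bp
  [18,36): 18 bp
  [36,44): 8 bp
  [44,59): 15 bp
  [59,77): 18 bp
  [77,78): 1 bp
  [78,95): 17 bp
  [95,105): 10 bp
  [105,108): 3 bp
  [108,117): 9 bp
  [117,132): 15 bp
  [132,142): 10 bp
  [142,153): 11 bp
  [153,167): 14 bp
  [167,172): 5 bp
  [172,176): 4 bp
  [176,192): 16 bp

[1,3,4,5,8,8,9,10,10,10,11,14,15,15,16,17,18,18]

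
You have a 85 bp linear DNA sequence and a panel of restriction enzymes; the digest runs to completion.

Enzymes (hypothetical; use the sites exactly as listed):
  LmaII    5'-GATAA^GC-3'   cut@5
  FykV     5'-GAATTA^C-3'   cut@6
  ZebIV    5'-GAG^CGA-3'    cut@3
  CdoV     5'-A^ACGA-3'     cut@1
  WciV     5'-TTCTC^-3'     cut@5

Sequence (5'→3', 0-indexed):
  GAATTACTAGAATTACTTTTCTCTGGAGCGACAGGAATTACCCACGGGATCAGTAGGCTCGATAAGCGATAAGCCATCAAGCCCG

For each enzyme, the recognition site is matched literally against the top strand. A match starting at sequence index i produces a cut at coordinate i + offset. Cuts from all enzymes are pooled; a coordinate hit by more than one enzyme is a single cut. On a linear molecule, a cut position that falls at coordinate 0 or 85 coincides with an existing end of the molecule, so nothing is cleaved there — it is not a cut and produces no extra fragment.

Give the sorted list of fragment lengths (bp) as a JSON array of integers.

[5,6,7,8,9,12,13,25]

Scan for sites:
  LmaII (GATAAGC, off=5): starts [60, 67] → cuts [65, 72]
  FykV (GAATTAC, off=6): starts [0, 9, 34] → cuts [6, 15, 40]
  ZebIV (GAGCGA, off=3): starts [25] → cuts [28]
  CdoV (AACGA, off=1): no sites
  WciV (TTCTC, off=5): starts [18] → cuts [23]

Pooled cuts: [6, 15, 23, 28, 40, 65, 72]

Fragments:
  [0,6): 6 bp
  [6,15): 9 bp
  [15,23): 8 bp
  [23,28): 5 bp
  [28,40): 12 bp
  [40,65): 25 bp
  [65,72): 7 bp
  [72,85): 13 bp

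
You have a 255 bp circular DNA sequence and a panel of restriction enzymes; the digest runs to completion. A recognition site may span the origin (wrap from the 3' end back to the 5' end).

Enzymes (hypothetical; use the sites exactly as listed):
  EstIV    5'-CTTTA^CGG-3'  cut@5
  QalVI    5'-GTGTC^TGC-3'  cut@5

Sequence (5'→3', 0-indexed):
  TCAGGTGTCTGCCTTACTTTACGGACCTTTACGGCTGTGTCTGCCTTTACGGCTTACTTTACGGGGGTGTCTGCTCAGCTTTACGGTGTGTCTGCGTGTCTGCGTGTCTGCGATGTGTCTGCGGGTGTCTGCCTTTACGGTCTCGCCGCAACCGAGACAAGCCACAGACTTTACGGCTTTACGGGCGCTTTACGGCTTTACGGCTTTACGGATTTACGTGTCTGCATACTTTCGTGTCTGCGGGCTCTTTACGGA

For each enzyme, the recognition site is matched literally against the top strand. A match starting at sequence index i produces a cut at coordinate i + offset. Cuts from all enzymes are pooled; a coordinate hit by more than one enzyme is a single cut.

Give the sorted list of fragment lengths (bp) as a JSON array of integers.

[8,8,8,8,8,8,8,9,10,10,10,10,11,11,12,12,12,13,13,14,16,36]

Site scan:
  EstIV (CTTTACGG, off=5): starts [16, 26, 44, 56, 78, 132, 168, 176, 187, 195, 203, 246] → cuts [21, 31, 49, 61, 83, 137, 173, 181, 192, 200, 208, 251]
  QalVI (GTGTCTGC, off=5): starts [4, 36, 66, 87, 95, 103, 114, 124, 217, 233] → cuts [9, 41, 71, 92, 100, 108, 119, 129, 222, 238]

Pooled cuts: [9, 21, 31, 41, 49, 61, 71, 83, 92, 100, 108, 119, 129, 137, 173, 181, 192, 200, 208, 222, 238, 251]

Fragment lengths:
  9→21: 12 bp
  21→31: 10 bp
  31→41: 10 bp
  41→49: 8 bp
  49→61: 12 bp
  61→71: 10 bp
  71→83: 12 bp
  83→92: 9 bp
  92→100: 8 bp
  100→108: 8 bp
  108→119: 11 bp
  119→129: 10 bp
  129→137: 8 bp
  137→173: 36 bp
  173→181: 8 bp
  181→192: 11 bp
  192→200: 8 bp
  200→208: 8 bp
  208→222: 14 bp
  222→238: 16 bp
  238→251: 13 bp
  251→9 (wrap): 255-251+9 = 13 bp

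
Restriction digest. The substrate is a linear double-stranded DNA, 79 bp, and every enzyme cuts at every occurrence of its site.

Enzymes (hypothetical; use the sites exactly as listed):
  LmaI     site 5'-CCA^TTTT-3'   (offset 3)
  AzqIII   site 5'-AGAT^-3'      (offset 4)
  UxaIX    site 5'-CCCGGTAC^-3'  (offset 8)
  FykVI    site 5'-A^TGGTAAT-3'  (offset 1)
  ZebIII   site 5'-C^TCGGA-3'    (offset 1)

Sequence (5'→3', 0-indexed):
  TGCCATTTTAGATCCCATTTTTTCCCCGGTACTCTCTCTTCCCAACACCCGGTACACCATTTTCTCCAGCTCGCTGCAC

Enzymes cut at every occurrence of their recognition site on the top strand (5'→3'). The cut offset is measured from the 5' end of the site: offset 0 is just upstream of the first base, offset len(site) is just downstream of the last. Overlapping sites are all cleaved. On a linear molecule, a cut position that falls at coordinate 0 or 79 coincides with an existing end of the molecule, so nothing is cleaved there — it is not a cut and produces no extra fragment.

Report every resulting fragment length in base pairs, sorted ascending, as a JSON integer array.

[4,4,5,8,15,20,23]

Site scan:
  LmaI (CCATTTT, off=3): starts [2, 14, 56] → cuts [5, 17, 59]
  AzqIII (AGAT, off=4): starts [9] → cuts [13]
  UxaIX (CCCGGTAC, off=8): starts [24, 47] → cuts [32, 55]
  FykVI (ATGGTAAT, off=1): no sites
  ZebIII (CTCGGA, off=1): no sites

Pooled cuts: [5, 13, 17, 32, 55, 59]

Fragments:
  [0,5): 5 bp
  [5,13): 8 bp
  [13,17): 4 bp
  [17,32): 15 bp
  [32,55): 23 bp
  [55,59): 4 bp
  [59,79): 20 bp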